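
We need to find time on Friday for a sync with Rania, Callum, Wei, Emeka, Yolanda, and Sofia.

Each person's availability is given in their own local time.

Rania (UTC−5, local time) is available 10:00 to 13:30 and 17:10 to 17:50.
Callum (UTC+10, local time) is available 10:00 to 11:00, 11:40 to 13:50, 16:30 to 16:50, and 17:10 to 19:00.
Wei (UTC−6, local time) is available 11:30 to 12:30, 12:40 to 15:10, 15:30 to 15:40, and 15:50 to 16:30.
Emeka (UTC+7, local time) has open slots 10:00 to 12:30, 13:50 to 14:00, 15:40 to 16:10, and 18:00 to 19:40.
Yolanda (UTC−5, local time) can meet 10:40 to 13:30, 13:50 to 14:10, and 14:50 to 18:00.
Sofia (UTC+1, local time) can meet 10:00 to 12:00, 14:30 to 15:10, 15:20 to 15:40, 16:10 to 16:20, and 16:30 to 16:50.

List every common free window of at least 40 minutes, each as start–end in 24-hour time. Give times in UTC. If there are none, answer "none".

none

Rania → UTC: 15:00–18:30, 22:10–22:50.
Callum → UTC: 00:00–01:00, 01:40–03:50, 06:30–06:50, 07:10–09:00.
Wei → UTC: 17:30–18:30, 18:40–21:10, 21:30–21:40, 21:50–22:30.
Emeka → UTC: 03:00–05:30, 06:50–07:00, 08:40–09:10, 11:00–12:40.
Yolanda → UTC: 15:40–18:30, 18:50–19:10, 19:50–23:00.
Sofia → UTC: 09:00–11:00, 13:30–14:10, 14:20–14:40, 15:10–15:20, 15:30–15:50.
Rania ∩ Callum: (none).
Rania ∩ Callum ∩ Wei: (none).
Rania ∩ Callum ∩ Wei ∩ Emeka: (none).
Rania ∩ Callum ∩ Wei ∩ Emeka ∩ Yolanda: (none).
Rania ∩ Callum ∩ Wei ∩ Emeka ∩ Yolanda ∩ Sofia: (none).
Windows ≥ 40 min: (none).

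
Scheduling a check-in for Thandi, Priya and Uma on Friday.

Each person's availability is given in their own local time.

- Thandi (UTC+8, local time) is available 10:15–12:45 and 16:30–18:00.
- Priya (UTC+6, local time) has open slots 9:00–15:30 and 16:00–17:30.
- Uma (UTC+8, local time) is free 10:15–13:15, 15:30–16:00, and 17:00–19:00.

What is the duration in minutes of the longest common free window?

Thandi → UTC: 02:15–04:45, 08:30–10:00.
Priya → UTC: 03:00–09:30, 10:00–11:30.
Uma → UTC: 02:15–05:15, 07:30–08:00, 09:00–11:00.
Thandi ∩ Priya: 03:00–04:45, 08:30–09:30.
Thandi ∩ Priya ∩ Uma: 03:00–04:45, 09:00–09:30.
Common window lengths: 105, 30 min; longest is 105.

105 minutes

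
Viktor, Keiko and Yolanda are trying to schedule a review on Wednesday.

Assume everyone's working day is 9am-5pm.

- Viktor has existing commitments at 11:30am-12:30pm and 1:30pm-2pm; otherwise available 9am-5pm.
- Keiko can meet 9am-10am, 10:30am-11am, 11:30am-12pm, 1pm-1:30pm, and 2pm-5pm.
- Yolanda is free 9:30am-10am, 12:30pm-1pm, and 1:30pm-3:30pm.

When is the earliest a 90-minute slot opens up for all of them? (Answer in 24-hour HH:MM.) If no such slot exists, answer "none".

Viktor free within 09:00–17:00: 09:00–11:30, 12:30–13:30, 14:00–17:00.
Viktor ∩ Keiko: 09:00–10:00, 10:30–11:00, 13:00–13:30, 14:00–17:00.
Viktor ∩ Keiko ∩ Yolanda: 09:30–10:00, 14:00–15:30.
Windows ≥ 90 min: 14:00–15:30.
Earliest such window starts at 14:00.

14:00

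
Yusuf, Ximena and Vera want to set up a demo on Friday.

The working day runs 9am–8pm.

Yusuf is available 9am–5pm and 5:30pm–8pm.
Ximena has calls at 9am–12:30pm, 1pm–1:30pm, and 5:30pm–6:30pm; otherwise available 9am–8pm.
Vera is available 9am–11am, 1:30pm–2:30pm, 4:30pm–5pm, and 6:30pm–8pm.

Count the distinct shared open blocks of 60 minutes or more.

Ximena free within 09:00–20:00: 12:30–13:00, 13:30–17:30, 18:30–20:00.
Yusuf ∩ Ximena: 12:30–13:00, 13:30–17:00, 18:30–20:00.
Yusuf ∩ Ximena ∩ Vera: 13:30–14:30, 16:30–17:00, 18:30–20:00.
Windows ≥ 60 min: 13:30–14:30, 18:30–20:00.
That's 2 windows.

2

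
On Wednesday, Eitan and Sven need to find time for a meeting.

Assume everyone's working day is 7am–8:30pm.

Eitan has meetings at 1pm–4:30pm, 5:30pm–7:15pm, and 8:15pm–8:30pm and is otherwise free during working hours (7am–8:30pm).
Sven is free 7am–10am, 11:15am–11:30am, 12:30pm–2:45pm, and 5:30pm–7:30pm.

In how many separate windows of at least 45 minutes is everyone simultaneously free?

1

Eitan free within 07:00–20:30: 07:00–13:00, 16:30–17:30, 19:15–20:15.
Eitan ∩ Sven: 07:00–10:00, 11:15–11:30, 12:30–13:00, 19:15–19:30.
Windows ≥ 45 min: 07:00–10:00.
That's 1 window.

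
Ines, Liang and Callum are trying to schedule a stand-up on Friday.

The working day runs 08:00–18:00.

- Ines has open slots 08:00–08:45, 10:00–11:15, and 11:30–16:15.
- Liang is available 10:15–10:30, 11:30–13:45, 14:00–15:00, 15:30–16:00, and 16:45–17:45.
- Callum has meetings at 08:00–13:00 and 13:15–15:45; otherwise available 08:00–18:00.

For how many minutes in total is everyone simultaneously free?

Callum free within 08:00–18:00: 13:00–13:15, 15:45–18:00.
Ines ∩ Liang: 10:15–10:30, 11:30–13:45, 14:00–15:00, 15:30–16:00.
Ines ∩ Liang ∩ Callum: 13:00–13:15, 15:45–16:00.
Total common minutes: 15 + 15 = 30.

30 minutes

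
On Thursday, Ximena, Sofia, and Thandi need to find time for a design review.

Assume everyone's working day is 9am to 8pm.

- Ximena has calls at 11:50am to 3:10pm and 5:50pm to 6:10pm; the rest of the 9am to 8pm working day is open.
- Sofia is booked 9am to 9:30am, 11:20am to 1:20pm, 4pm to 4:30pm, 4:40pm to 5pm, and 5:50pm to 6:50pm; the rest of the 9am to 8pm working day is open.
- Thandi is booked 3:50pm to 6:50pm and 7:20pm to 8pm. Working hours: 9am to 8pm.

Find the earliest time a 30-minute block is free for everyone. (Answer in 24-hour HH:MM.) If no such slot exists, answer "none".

09:30

Ximena free within 09:00–20:00: 09:00–11:50, 15:10–17:50, 18:10–20:00.
Sofia free within 09:00–20:00: 09:30–11:20, 13:20–16:00, 16:30–16:40, 17:00–17:50, 18:50–20:00.
Thandi free within 09:00–20:00: 09:00–15:50, 18:50–19:20.
Ximena ∩ Sofia: 09:30–11:20, 15:10–16:00, 16:30–16:40, 17:00–17:50, 18:50–20:00.
Ximena ∩ Sofia ∩ Thandi: 09:30–11:20, 15:10–15:50, 18:50–19:20.
Windows ≥ 30 min: 09:30–11:20, 15:10–15:50, 18:50–19:20.
Earliest such window starts at 09:30.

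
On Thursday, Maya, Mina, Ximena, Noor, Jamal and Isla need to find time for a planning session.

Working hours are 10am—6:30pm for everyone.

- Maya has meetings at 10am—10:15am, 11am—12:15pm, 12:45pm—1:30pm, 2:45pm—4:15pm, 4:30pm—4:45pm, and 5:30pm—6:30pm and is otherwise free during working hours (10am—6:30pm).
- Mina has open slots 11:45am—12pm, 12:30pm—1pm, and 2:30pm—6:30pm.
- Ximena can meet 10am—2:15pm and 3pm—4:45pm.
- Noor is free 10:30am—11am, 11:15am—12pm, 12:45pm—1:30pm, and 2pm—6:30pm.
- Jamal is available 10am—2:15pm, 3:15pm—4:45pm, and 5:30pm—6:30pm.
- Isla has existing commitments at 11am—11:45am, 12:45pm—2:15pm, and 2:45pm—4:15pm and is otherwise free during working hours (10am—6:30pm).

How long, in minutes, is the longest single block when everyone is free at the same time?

15 minutes

Maya free within 10:00–18:30: 10:15–11:00, 12:15–12:45, 13:30–14:45, 16:15–16:30, 16:45–17:30.
Isla free within 10:00–18:30: 10:00–11:00, 11:45–12:45, 14:15–14:45, 16:15–18:30.
Maya ∩ Mina: 12:30–12:45, 14:30–14:45, 16:15–16:30, 16:45–17:30.
Maya ∩ Mina ∩ Ximena: 12:30–12:45, 16:15–16:30.
Maya ∩ Mina ∩ Ximena ∩ Noor: 16:15–16:30.
Maya ∩ Mina ∩ Ximena ∩ Noor ∩ Jamal: 16:15–16:30.
Maya ∩ Mina ∩ Ximena ∩ Noor ∩ Jamal ∩ Isla: 16:15–16:30.
Single common window of 15 minutes.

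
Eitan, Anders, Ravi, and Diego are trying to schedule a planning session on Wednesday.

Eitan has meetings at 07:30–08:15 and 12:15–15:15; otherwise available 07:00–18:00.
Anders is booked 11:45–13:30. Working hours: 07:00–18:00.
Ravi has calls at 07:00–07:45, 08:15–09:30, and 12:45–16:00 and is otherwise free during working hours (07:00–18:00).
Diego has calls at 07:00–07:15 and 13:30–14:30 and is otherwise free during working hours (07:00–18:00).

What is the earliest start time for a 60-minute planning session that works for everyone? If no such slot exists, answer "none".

Eitan free within 07:00–18:00: 07:00–07:30, 08:15–12:15, 15:15–18:00.
Anders free within 07:00–18:00: 07:00–11:45, 13:30–18:00.
Ravi free within 07:00–18:00: 07:45–08:15, 09:30–12:45, 16:00–18:00.
Diego free within 07:00–18:00: 07:15–13:30, 14:30–18:00.
Eitan ∩ Anders: 07:00–07:30, 08:15–11:45, 15:15–18:00.
Eitan ∩ Anders ∩ Ravi: 09:30–11:45, 16:00–18:00.
Eitan ∩ Anders ∩ Ravi ∩ Diego: 09:30–11:45, 16:00–18:00.
Windows ≥ 60 min: 09:30–11:45, 16:00–18:00.
Earliest such window starts at 09:30.

09:30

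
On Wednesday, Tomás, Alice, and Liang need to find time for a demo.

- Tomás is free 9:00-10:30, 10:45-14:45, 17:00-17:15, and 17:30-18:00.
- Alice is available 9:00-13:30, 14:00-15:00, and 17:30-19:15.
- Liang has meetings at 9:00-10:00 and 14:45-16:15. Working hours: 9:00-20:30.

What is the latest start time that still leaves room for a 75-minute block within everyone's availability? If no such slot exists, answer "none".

Liang free within 09:00–20:30: 10:00–14:45, 16:15–20:30.
Tomás ∩ Alice: 09:00–10:30, 10:45–13:30, 14:00–14:45, 17:30–18:00.
Tomás ∩ Alice ∩ Liang: 10:00–10:30, 10:45–13:30, 14:00–14:45, 17:30–18:00.
Windows ≥ 75 min: 10:45–13:30.
Latest start in the last window 10:45–13:30 is 13:30 − 75 min = 12:15.

12:15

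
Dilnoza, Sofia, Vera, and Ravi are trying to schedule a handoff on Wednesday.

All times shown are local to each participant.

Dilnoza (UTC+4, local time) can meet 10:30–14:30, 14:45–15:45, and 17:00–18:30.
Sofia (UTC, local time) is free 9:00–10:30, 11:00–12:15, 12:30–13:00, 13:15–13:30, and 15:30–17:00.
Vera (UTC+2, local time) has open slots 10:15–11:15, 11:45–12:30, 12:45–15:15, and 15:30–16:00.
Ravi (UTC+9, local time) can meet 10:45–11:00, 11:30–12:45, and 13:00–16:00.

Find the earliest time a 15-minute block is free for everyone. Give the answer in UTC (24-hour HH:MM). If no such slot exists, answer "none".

none

Dilnoza → UTC: 06:30–10:30, 10:45–11:45, 13:00–14:30.
Sofia → UTC: 09:00–10:30, 11:00–12:15, 12:30–13:00, 13:15–13:30, 15:30–17:00.
Vera → UTC: 08:15–09:15, 09:45–10:30, 10:45–13:15, 13:30–14:00.
Ravi → UTC: 01:45–02:00, 02:30–03:45, 04:00–07:00.
Dilnoza ∩ Sofia: 09:00–10:30, 11:00–11:45, 13:15–13:30.
Dilnoza ∩ Sofia ∩ Vera: 09:00–09:15, 09:45–10:30, 11:00–11:45.
Dilnoza ∩ Sofia ∩ Vera ∩ Ravi: (none).
Windows ≥ 15 min: (none).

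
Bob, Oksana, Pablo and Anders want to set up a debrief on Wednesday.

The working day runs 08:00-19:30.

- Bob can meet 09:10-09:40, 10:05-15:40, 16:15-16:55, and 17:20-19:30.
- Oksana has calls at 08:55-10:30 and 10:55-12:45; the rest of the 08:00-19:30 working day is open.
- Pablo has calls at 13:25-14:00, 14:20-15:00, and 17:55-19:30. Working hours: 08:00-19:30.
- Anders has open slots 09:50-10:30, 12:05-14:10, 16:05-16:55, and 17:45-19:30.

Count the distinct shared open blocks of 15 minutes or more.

Oksana free within 08:00–19:30: 08:00–08:55, 10:30–10:55, 12:45–19:30.
Pablo free within 08:00–19:30: 08:00–13:25, 14:00–14:20, 15:00–17:55.
Bob ∩ Oksana: 10:30–10:55, 12:45–15:40, 16:15–16:55, 17:20–19:30.
Bob ∩ Oksana ∩ Pablo: 10:30–10:55, 12:45–13:25, 14:00–14:20, 15:00–15:40, 16:15–16:55, 17:20–17:55.
Bob ∩ Oksana ∩ Pablo ∩ Anders: 12:45–13:25, 14:00–14:10, 16:15–16:55, 17:45–17:55.
Windows ≥ 15 min: 12:45–13:25, 16:15–16:55.
That's 2 windows.

2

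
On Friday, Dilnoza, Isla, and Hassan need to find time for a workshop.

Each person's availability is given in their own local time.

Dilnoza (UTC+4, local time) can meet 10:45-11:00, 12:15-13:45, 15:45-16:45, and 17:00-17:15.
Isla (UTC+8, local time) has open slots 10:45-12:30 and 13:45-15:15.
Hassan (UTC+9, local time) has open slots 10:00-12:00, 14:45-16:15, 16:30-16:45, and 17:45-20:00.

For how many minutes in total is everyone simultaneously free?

15 minutes

Dilnoza → UTC: 06:45–07:00, 08:15–09:45, 11:45–12:45, 13:00–13:15.
Isla → UTC: 02:45–04:30, 05:45–07:15.
Hassan → UTC: 01:00–03:00, 05:45–07:15, 07:30–07:45, 08:45–11:00.
Dilnoza ∩ Isla: 06:45–07:00.
Dilnoza ∩ Isla ∩ Hassan: 06:45–07:00.
Total common minutes: 15.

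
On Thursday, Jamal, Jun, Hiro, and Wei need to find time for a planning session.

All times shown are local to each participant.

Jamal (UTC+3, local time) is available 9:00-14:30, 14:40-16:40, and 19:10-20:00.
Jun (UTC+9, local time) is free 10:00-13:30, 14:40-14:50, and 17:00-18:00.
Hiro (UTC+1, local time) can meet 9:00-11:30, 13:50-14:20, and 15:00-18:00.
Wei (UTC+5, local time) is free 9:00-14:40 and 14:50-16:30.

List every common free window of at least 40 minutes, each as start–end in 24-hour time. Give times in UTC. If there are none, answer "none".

08:00–09:00

Jamal → UTC: 06:00–11:30, 11:40–13:40, 16:10–17:00.
Jun → UTC: 01:00–04:30, 05:40–05:50, 08:00–09:00.
Hiro → UTC: 08:00–10:30, 12:50–13:20, 14:00–17:00.
Wei → UTC: 04:00–09:40, 09:50–11:30.
Jamal ∩ Jun: 08:00–09:00.
Jamal ∩ Jun ∩ Hiro: 08:00–09:00.
Jamal ∩ Jun ∩ Hiro ∩ Wei: 08:00–09:00.
Windows ≥ 40 min: 08:00–09:00.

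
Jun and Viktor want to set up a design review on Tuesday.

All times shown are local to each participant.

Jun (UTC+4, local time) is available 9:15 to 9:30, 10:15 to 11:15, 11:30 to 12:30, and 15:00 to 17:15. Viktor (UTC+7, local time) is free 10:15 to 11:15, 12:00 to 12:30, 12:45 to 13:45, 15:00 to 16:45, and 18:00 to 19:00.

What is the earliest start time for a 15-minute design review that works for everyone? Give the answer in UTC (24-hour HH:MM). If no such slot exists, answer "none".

Jun → UTC: 05:15–05:30, 06:15–07:15, 07:30–08:30, 11:00–13:15.
Viktor → UTC: 03:15–04:15, 05:00–05:30, 05:45–06:45, 08:00–09:45, 11:00–12:00.
Jun ∩ Viktor: 05:15–05:30, 06:15–06:45, 08:00–08:30, 11:00–12:00.
Windows ≥ 15 min: 05:15–05:30, 06:15–06:45, 08:00–08:30, 11:00–12:00.
Earliest such window starts at 05:15.

05:15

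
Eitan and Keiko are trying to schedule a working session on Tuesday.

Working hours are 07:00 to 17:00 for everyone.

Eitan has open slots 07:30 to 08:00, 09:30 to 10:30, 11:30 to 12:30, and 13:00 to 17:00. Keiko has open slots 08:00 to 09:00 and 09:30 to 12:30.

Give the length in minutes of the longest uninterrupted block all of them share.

60 minutes

Eitan ∩ Keiko: 09:30–10:30, 11:30–12:30.
Common window lengths: 60, 60 min; longest is 60.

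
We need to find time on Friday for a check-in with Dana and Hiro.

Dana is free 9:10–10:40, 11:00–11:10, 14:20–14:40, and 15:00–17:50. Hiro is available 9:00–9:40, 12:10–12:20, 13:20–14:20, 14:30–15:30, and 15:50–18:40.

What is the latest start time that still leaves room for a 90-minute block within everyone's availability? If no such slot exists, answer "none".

Dana ∩ Hiro: 09:10–09:40, 14:30–14:40, 15:00–15:30, 15:50–17:50.
Windows ≥ 90 min: 15:50–17:50.
Latest start in the last window 15:50–17:50 is 17:50 − 90 min = 16:20.

16:20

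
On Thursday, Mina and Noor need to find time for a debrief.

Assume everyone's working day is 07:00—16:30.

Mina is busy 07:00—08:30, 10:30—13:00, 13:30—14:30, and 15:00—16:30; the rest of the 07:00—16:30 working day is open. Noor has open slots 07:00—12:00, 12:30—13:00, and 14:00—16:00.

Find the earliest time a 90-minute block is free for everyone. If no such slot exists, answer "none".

Mina free within 07:00–16:30: 08:30–10:30, 13:00–13:30, 14:30–15:00.
Mina ∩ Noor: 08:30–10:30, 14:30–15:00.
Windows ≥ 90 min: 08:30–10:30.
Earliest such window starts at 08:30.

08:30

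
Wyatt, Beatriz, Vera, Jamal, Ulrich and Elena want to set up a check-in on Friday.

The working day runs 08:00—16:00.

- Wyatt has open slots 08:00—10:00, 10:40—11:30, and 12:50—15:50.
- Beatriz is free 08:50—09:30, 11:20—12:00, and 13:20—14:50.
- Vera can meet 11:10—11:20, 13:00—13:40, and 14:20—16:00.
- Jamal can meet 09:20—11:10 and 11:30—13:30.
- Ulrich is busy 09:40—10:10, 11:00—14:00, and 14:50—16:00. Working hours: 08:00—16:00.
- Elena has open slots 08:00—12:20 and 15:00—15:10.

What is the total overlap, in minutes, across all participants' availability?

Ulrich free within 08:00–16:00: 08:00–09:40, 10:10–11:00, 14:00–14:50.
Wyatt ∩ Beatriz: 08:50–09:30, 11:20–11:30, 13:20–14:50.
Wyatt ∩ Beatriz ∩ Vera: 13:20–13:40, 14:20–14:50.
Wyatt ∩ Beatriz ∩ Vera ∩ Jamal: 13:20–13:30.
Wyatt ∩ Beatriz ∩ Vera ∩ Jamal ∩ Ulrich: (none).
Wyatt ∩ Beatriz ∩ Vera ∩ Jamal ∩ Ulrich ∩ Elena: (none).
Total common minutes: 0.

0 minutes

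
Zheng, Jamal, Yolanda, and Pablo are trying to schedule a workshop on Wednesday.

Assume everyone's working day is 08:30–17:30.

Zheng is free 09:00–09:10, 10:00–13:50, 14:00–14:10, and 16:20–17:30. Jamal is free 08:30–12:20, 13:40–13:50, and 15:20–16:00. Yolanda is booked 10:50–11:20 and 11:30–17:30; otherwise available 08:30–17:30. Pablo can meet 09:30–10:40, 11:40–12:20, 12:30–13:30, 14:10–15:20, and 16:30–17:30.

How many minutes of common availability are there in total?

40 minutes

Yolanda free within 08:30–17:30: 08:30–10:50, 11:20–11:30.
Zheng ∩ Jamal: 09:00–09:10, 10:00–12:20, 13:40–13:50.
Zheng ∩ Jamal ∩ Yolanda: 09:00–09:10, 10:00–10:50, 11:20–11:30.
Zheng ∩ Jamal ∩ Yolanda ∩ Pablo: 10:00–10:40.
Total common minutes: 40.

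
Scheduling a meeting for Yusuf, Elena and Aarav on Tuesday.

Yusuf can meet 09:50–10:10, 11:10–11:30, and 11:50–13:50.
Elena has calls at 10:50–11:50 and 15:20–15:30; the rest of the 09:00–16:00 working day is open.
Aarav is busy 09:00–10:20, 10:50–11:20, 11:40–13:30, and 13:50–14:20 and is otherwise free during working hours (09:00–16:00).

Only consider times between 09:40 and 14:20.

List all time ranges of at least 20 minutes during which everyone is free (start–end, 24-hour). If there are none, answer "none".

Elena free within 09:00–16:00: 09:00–10:50, 11:50–15:20, 15:30–16:00.
Aarav free within 09:00–16:00: 10:20–10:50, 11:20–11:40, 13:30–13:50, 14:20–16:00.
Yusuf ∩ Elena: 09:50–10:10, 11:50–13:50.
Yusuf ∩ Elena ∩ Aarav: 13:30–13:50.
Restricted to 09:40–14:20: 13:30–13:50.
Windows ≥ 20 min: 13:30–13:50.

13:30–13:50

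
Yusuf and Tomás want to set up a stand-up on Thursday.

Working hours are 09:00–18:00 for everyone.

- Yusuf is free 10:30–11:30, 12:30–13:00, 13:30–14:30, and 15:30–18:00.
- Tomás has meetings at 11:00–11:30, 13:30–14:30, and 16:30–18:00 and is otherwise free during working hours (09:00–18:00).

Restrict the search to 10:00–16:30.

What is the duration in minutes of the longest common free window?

60 minutes

Tomás free within 09:00–18:00: 09:00–11:00, 11:30–13:30, 14:30–16:30.
Yusuf ∩ Tomás: 10:30–11:00, 12:30–13:00, 15:30–16:30.
Restricted to 10:00–16:30: 10:30–11:00, 12:30–13:00, 15:30–16:30.
Common window lengths: 30, 30, 60 min; longest is 60.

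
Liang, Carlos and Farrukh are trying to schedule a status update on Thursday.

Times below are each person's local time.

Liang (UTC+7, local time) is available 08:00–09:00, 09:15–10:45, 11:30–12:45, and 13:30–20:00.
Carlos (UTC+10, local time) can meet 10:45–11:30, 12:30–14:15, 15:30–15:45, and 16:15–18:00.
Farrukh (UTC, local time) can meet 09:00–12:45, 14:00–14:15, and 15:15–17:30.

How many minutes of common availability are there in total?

0 minutes

Liang → UTC: 01:00–02:00, 02:15–03:45, 04:30–05:45, 06:30–13:00.
Carlos → UTC: 00:45–01:30, 02:30–04:15, 05:30–05:45, 06:15–08:00.
Farrukh → UTC: 09:00–12:45, 14:00–14:15, 15:15–17:30.
Liang ∩ Carlos: 01:00–01:30, 02:30–03:45, 05:30–05:45, 06:30–08:00.
Liang ∩ Carlos ∩ Farrukh: (none).
Total common minutes: 0.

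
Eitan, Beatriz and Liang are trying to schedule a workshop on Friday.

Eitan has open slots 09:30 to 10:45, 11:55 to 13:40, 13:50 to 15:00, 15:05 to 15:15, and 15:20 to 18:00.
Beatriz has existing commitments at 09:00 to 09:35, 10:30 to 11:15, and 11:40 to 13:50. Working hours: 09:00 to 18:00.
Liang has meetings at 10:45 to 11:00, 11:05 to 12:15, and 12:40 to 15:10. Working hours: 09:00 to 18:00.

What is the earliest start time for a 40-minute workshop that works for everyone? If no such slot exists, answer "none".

Beatriz free within 09:00–18:00: 09:35–10:30, 11:15–11:40, 13:50–18:00.
Liang free within 09:00–18:00: 09:00–10:45, 11:00–11:05, 12:15–12:40, 15:10–18:00.
Eitan ∩ Beatriz: 09:35–10:30, 13:50–15:00, 15:05–15:15, 15:20–18:00.
Eitan ∩ Beatriz ∩ Liang: 09:35–10:30, 15:10–15:15, 15:20–18:00.
Windows ≥ 40 min: 09:35–10:30, 15:20–18:00.
Earliest such window starts at 09:35.

09:35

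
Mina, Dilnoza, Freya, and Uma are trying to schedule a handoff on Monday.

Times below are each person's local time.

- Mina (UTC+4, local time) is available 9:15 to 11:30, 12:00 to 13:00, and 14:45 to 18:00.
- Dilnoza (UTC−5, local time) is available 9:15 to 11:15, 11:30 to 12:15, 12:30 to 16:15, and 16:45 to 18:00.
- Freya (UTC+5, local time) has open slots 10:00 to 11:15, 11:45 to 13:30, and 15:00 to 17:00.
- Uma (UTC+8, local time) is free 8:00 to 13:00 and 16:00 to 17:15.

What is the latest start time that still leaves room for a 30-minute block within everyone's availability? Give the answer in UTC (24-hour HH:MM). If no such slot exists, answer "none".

Mina → UTC: 05:15–07:30, 08:00–09:00, 10:45–14:00.
Dilnoza → UTC: 14:15–16:15, 16:30–17:15, 17:30–21:15, 21:45–23:00.
Freya → UTC: 05:00–06:15, 06:45–08:30, 10:00–12:00.
Uma → UTC: 00:00–05:00, 08:00–09:15.
Mina ∩ Dilnoza: (none).
Mina ∩ Dilnoza ∩ Freya: (none).
Mina ∩ Dilnoza ∩ Freya ∩ Uma: (none).
Windows ≥ 30 min: (none).

none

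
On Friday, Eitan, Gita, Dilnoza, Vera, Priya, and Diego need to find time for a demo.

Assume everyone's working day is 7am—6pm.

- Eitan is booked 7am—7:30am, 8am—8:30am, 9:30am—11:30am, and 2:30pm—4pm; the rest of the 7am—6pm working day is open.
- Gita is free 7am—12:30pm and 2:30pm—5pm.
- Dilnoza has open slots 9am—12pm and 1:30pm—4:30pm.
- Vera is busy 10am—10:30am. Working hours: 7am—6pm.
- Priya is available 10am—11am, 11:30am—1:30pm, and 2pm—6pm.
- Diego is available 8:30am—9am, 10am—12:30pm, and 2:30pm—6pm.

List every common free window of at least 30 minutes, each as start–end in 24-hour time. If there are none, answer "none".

11:30–12:00, 16:00–16:30

Eitan free within 07:00–18:00: 07:30–08:00, 08:30–09:30, 11:30–14:30, 16:00–18:00.
Vera free within 07:00–18:00: 07:00–10:00, 10:30–18:00.
Eitan ∩ Gita: 07:30–08:00, 08:30–09:30, 11:30–12:30, 16:00–17:00.
Eitan ∩ Gita ∩ Dilnoza: 09:00–09:30, 11:30–12:00, 16:00–16:30.
Eitan ∩ Gita ∩ Dilnoza ∩ Vera: 09:00–09:30, 11:30–12:00, 16:00–16:30.
Eitan ∩ Gita ∩ Dilnoza ∩ Vera ∩ Priya: 11:30–12:00, 16:00–16:30.
Eitan ∩ Gita ∩ Dilnoza ∩ Vera ∩ Priya ∩ Diego: 11:30–12:00, 16:00–16:30.
Windows ≥ 30 min: 11:30–12:00, 16:00–16:30.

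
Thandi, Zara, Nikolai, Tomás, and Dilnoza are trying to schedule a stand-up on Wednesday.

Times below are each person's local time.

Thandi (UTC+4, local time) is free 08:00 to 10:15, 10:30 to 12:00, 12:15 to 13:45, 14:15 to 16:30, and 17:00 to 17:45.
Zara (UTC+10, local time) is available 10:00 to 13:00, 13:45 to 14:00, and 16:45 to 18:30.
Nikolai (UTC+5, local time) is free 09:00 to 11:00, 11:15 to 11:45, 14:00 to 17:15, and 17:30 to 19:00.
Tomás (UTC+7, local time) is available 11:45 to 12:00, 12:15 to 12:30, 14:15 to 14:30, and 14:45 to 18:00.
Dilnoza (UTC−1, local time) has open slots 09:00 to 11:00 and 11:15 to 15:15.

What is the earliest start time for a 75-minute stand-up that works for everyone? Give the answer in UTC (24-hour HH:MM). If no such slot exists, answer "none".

Thandi → UTC: 04:00–06:15, 06:30–08:00, 08:15–09:45, 10:15–12:30, 13:00–13:45.
Zara → UTC: 00:00–03:00, 03:45–04:00, 06:45–08:30.
Nikolai → UTC: 04:00–06:00, 06:15–06:45, 09:00–12:15, 12:30–14:00.
Tomás → UTC: 04:45–05:00, 05:15–05:30, 07:15–07:30, 07:45–11:00.
Dilnoza → UTC: 10:00–12:00, 12:15–16:15.
Thandi ∩ Zara: 06:45–08:00, 08:15–08:30.
Thandi ∩ Zara ∩ Nikolai: (none).
Thandi ∩ Zara ∩ Nikolai ∩ Tomás: (none).
Thandi ∩ Zara ∩ Nikolai ∩ Tomás ∩ Dilnoza: (none).
Windows ≥ 75 min: (none).

none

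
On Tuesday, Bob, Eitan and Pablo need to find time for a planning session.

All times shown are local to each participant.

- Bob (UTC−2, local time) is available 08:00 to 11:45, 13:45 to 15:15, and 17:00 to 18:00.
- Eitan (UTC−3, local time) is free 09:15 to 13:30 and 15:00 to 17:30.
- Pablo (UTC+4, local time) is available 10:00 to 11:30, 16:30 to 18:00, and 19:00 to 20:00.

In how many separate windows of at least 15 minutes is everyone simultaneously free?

Bob → UTC: 10:00–13:45, 15:45–17:15, 19:00–20:00.
Eitan → UTC: 12:15–16:30, 18:00–20:30.
Pablo → UTC: 06:00–07:30, 12:30–14:00, 15:00–16:00.
Bob ∩ Eitan: 12:15–13:45, 15:45–16:30, 19:00–20:00.
Bob ∩ Eitan ∩ Pablo: 12:30–13:45, 15:45–16:00.
Windows ≥ 15 min: 12:30–13:45, 15:45–16:00.
That's 2 windows.

2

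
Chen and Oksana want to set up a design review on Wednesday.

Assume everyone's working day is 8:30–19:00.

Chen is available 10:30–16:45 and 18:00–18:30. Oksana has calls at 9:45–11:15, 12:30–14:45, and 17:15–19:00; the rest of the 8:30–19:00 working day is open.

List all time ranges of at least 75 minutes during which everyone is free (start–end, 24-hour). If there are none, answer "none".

Oksana free within 08:30–19:00: 08:30–09:45, 11:15–12:30, 14:45–17:15.
Chen ∩ Oksana: 11:15–12:30, 14:45–16:45.
Windows ≥ 75 min: 11:15–12:30, 14:45–16:45.

11:15–12:30, 14:45–16:45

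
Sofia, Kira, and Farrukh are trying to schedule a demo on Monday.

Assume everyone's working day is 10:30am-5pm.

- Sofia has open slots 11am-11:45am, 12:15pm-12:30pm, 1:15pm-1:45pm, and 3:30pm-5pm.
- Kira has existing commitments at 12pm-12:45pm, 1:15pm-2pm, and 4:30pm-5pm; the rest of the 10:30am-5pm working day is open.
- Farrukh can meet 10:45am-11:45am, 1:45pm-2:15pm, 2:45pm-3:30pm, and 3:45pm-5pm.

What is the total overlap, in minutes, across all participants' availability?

90 minutes

Kira free within 10:30–17:00: 10:30–12:00, 12:45–13:15, 14:00–16:30.
Sofia ∩ Kira: 11:00–11:45, 15:30–16:30.
Sofia ∩ Kira ∩ Farrukh: 11:00–11:45, 15:45–16:30.
Total common minutes: 45 + 45 = 90.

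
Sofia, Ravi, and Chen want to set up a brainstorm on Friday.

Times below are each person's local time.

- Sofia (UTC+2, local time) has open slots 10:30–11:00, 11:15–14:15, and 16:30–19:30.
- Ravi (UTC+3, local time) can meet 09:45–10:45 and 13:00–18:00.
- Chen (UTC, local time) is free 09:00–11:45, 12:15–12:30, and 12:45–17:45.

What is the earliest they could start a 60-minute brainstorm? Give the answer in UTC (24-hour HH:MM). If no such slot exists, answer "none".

10:00

Sofia → UTC: 08:30–09:00, 09:15–12:15, 14:30–17:30.
Ravi → UTC: 06:45–07:45, 10:00–15:00.
Chen → UTC: 09:00–11:45, 12:15–12:30, 12:45–17:45.
Sofia ∩ Ravi: 10:00–12:15, 14:30–15:00.
Sofia ∩ Ravi ∩ Chen: 10:00–11:45, 14:30–15:00.
Windows ≥ 60 min: 10:00–11:45.
Earliest such window starts at 10:00.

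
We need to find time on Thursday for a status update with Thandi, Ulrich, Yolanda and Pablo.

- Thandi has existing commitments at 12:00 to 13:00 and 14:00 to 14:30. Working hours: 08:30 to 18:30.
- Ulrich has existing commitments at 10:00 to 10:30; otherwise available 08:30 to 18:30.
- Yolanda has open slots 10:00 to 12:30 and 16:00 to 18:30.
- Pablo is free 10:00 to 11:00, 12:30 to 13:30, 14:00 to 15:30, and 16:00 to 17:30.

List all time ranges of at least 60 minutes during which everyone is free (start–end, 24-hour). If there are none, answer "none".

Thandi free within 08:30–18:30: 08:30–12:00, 13:00–14:00, 14:30–18:30.
Ulrich free within 08:30–18:30: 08:30–10:00, 10:30–18:30.
Thandi ∩ Ulrich: 08:30–10:00, 10:30–12:00, 13:00–14:00, 14:30–18:30.
Thandi ∩ Ulrich ∩ Yolanda: 10:30–12:00, 16:00–18:30.
Thandi ∩ Ulrich ∩ Yolanda ∩ Pablo: 10:30–11:00, 16:00–17:30.
Windows ≥ 60 min: 16:00–17:30.

16:00–17:30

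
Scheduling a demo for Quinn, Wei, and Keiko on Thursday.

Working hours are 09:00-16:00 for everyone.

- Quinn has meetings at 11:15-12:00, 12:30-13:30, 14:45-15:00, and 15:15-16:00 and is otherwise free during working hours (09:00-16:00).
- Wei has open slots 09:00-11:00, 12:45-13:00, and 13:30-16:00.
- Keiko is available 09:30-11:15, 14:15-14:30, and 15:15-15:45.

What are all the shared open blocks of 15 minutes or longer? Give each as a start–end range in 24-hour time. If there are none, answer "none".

Quinn free within 09:00–16:00: 09:00–11:15, 12:00–12:30, 13:30–14:45, 15:00–15:15.
Quinn ∩ Wei: 09:00–11:00, 13:30–14:45, 15:00–15:15.
Quinn ∩ Wei ∩ Keiko: 09:30–11:00, 14:15–14:30.
Windows ≥ 15 min: 09:30–11:00, 14:15–14:30.

09:30–11:00, 14:15–14:30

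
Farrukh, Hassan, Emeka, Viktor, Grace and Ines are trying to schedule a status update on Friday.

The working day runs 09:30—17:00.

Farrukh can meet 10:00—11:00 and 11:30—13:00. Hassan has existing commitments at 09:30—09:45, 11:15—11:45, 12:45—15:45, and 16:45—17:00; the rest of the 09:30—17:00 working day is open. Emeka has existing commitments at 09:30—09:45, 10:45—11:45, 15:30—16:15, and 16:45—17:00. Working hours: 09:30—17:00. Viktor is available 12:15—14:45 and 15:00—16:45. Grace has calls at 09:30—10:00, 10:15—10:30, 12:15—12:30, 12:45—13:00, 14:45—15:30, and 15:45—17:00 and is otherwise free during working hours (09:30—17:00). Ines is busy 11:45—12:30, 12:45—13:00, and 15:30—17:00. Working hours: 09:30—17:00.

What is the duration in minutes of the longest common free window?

Hassan free within 09:30–17:00: 09:45–11:15, 11:45–12:45, 15:45–16:45.
Emeka free within 09:30–17:00: 09:45–10:45, 11:45–15:30, 16:15–16:45.
Grace free within 09:30–17:00: 10:00–10:15, 10:30–12:15, 12:30–12:45, 13:00–14:45, 15:30–15:45.
Ines free within 09:30–17:00: 09:30–11:45, 12:30–12:45, 13:00–15:30.
Farrukh ∩ Hassan: 10:00–11:00, 11:45–12:45.
Farrukh ∩ Hassan ∩ Emeka: 10:00–10:45, 11:45–12:45.
Farrukh ∩ Hassan ∩ Emeka ∩ Viktor: 12:15–12:45.
Farrukh ∩ Hassan ∩ Emeka ∩ Viktor ∩ Grace: 12:30–12:45.
Farrukh ∩ Hassan ∩ Emeka ∩ Viktor ∩ Grace ∩ Ines: 12:30–12:45.
Single common window of 15 minutes.

15 minutes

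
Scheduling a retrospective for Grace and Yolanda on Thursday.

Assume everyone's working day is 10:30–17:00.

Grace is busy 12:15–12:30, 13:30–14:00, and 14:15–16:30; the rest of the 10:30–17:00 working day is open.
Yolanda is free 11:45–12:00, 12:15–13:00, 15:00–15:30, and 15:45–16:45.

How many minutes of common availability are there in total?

Grace free within 10:30–17:00: 10:30–12:15, 12:30–13:30, 14:00–14:15, 16:30–17:00.
Grace ∩ Yolanda: 11:45–12:00, 12:30–13:00, 16:30–16:45.
Total common minutes: 15 + 30 + 15 = 60.

60 minutes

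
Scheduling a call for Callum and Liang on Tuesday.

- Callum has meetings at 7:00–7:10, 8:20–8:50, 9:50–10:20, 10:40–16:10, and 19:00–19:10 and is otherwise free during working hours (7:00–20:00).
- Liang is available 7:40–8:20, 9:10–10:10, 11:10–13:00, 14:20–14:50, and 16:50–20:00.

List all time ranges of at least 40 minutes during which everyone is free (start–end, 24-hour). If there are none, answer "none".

Callum free within 07:00–20:00: 07:10–08:20, 08:50–09:50, 10:20–10:40, 16:10–19:00, 19:10–20:00.
Callum ∩ Liang: 07:40–08:20, 09:10–09:50, 16:50–19:00, 19:10–20:00.
Windows ≥ 40 min: 07:40–08:20, 09:10–09:50, 16:50–19:00, 19:10–20:00.

07:40–08:20, 09:10–09:50, 16:50–19:00, 19:10–20:00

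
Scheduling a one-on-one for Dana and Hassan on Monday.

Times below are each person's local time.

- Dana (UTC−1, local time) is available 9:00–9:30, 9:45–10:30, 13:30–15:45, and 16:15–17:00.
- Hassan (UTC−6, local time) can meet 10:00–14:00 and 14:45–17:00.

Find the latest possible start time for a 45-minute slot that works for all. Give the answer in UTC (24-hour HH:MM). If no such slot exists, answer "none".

17:15

Dana → UTC: 10:00–10:30, 10:45–11:30, 14:30–16:45, 17:15–18:00.
Hassan → UTC: 16:00–20:00, 20:45–23:00.
Dana ∩ Hassan: 16:00–16:45, 17:15–18:00.
Windows ≥ 45 min: 16:00–16:45, 17:15–18:00.
Latest start in the last window 17:15–18:00 is 18:00 − 45 min = 17:15.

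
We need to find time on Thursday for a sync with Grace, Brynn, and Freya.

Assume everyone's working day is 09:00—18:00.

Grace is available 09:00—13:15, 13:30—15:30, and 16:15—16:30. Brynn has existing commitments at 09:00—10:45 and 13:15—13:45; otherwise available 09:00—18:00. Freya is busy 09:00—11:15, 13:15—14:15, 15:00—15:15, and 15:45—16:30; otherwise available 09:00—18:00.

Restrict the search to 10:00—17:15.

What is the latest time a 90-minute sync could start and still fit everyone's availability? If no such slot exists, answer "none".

11:45

Brynn free within 09:00–18:00: 10:45–13:15, 13:45–18:00.
Freya free within 09:00–18:00: 11:15–13:15, 14:15–15:00, 15:15–15:45, 16:30–18:00.
Grace ∩ Brynn: 10:45–13:15, 13:45–15:30, 16:15–16:30.
Grace ∩ Brynn ∩ Freya: 11:15–13:15, 14:15–15:00, 15:15–15:30.
Restricted to 10:00–17:15: 11:15–13:15, 14:15–15:00, 15:15–15:30.
Windows ≥ 90 min: 11:15–13:15.
Latest start in the last window 11:15–13:15 is 13:15 − 90 min = 11:45.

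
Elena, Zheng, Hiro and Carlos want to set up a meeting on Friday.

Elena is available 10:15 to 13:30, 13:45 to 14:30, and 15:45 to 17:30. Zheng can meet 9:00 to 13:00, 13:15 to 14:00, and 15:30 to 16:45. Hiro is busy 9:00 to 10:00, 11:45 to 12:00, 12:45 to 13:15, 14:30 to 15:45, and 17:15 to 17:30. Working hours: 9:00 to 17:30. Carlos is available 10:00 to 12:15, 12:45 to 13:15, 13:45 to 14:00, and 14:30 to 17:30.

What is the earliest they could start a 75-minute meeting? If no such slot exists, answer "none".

10:15

Hiro free within 09:00–17:30: 10:00–11:45, 12:00–12:45, 13:15–14:30, 15:45–17:15.
Elena ∩ Zheng: 10:15–13:00, 13:15–13:30, 13:45–14:00, 15:45–16:45.
Elena ∩ Zheng ∩ Hiro: 10:15–11:45, 12:00–12:45, 13:15–13:30, 13:45–14:00, 15:45–16:45.
Elena ∩ Zheng ∩ Hiro ∩ Carlos: 10:15–11:45, 12:00–12:15, 13:45–14:00, 15:45–16:45.
Windows ≥ 75 min: 10:15–11:45.
Earliest such window starts at 10:15.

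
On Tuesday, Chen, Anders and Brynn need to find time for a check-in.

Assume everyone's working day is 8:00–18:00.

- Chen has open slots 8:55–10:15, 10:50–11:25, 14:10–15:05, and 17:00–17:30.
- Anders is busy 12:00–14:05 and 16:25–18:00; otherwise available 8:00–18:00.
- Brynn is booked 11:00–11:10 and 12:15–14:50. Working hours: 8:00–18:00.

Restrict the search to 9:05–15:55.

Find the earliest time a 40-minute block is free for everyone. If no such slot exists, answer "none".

Anders free within 08:00–18:00: 08:00–12:00, 14:05–16:25.
Brynn free within 08:00–18:00: 08:00–11:00, 11:10–12:15, 14:50–18:00.
Chen ∩ Anders: 08:55–10:15, 10:50–11:25, 14:10–15:05.
Chen ∩ Anders ∩ Brynn: 08:55–10:15, 10:50–11:00, 11:10–11:25, 14:50–15:05.
Restricted to 09:05–15:55: 09:05–10:15, 10:50–11:00, 11:10–11:25, 14:50–15:05.
Windows ≥ 40 min: 09:05–10:15.
Earliest such window starts at 09:05.

09:05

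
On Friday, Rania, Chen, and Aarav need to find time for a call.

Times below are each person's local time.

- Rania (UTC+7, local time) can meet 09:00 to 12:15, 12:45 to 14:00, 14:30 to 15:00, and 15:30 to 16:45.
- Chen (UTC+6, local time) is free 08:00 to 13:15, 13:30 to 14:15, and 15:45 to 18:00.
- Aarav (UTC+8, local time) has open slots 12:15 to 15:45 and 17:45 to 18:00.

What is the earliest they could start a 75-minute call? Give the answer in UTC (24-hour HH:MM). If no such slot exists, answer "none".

05:45

Rania → UTC: 02:00–05:15, 05:45–07:00, 07:30–08:00, 08:30–09:45.
Chen → UTC: 02:00–07:15, 07:30–08:15, 09:45–12:00.
Aarav → UTC: 04:15–07:45, 09:45–10:00.
Rania ∩ Chen: 02:00–05:15, 05:45–07:00, 07:30–08:00.
Rania ∩ Chen ∩ Aarav: 04:15–05:15, 05:45–07:00, 07:30–07:45.
Windows ≥ 75 min: 05:45–07:00.
Earliest such window starts at 05:45.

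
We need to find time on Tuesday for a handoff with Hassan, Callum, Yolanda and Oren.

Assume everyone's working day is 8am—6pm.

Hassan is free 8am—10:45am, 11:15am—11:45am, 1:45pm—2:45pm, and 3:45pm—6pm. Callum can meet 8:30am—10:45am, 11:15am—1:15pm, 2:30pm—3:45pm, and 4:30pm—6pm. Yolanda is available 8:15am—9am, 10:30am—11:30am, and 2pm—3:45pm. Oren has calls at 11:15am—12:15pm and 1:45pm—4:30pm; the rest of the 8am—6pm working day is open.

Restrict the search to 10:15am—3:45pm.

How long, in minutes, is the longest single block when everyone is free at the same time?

Oren free within 08:00–18:00: 08:00–11:15, 12:15–13:45, 16:30–18:00.
Hassan ∩ Callum: 08:30–10:45, 11:15–11:45, 14:30–14:45, 16:30–18:00.
Hassan ∩ Callum ∩ Yolanda: 08:30–09:00, 10:30–10:45, 11:15–11:30, 14:30–14:45.
Hassan ∩ Callum ∩ Yolanda ∩ Oren: 08:30–09:00, 10:30–10:45.
Restricted to 10:15–15:45: 10:30–10:45.
Single common window of 15 minutes.

15 minutes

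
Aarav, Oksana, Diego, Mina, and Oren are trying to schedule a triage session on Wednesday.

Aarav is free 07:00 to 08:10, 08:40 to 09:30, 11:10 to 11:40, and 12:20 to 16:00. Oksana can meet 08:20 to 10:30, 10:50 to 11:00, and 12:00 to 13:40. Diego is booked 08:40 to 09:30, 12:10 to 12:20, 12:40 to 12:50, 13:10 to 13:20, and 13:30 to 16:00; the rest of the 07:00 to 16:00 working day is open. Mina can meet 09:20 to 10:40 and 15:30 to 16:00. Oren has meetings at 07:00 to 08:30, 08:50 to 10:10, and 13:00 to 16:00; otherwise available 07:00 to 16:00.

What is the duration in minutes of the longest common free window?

Diego free within 07:00–16:00: 07:00–08:40, 09:30–12:10, 12:20–12:40, 12:50–13:10, 13:20–13:30.
Oren free within 07:00–16:00: 08:30–08:50, 10:10–13:00.
Aarav ∩ Oksana: 08:40–09:30, 12:20–13:40.
Aarav ∩ Oksana ∩ Diego: 12:20–12:40, 12:50–13:10, 13:20–13:30.
Aarav ∩ Oksana ∩ Diego ∩ Mina: (none).
Aarav ∩ Oksana ∩ Diego ∩ Mina ∩ Oren: (none).
No common window.

0 minutes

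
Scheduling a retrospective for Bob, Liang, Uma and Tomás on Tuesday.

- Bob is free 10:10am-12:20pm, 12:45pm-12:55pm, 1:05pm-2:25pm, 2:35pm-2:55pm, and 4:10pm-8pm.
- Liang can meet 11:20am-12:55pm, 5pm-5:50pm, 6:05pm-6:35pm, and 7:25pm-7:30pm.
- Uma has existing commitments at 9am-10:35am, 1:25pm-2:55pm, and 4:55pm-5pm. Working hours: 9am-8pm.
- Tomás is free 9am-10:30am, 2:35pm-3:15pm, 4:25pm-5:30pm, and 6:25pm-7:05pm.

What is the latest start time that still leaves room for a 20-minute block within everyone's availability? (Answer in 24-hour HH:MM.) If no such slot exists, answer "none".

17:10

Uma free within 09:00–20:00: 10:35–13:25, 14:55–16:55, 17:00–20:00.
Bob ∩ Liang: 11:20–12:20, 12:45–12:55, 17:00–17:50, 18:05–18:35, 19:25–19:30.
Bob ∩ Liang ∩ Uma: 11:20–12:20, 12:45–12:55, 17:00–17:50, 18:05–18:35, 19:25–19:30.
Bob ∩ Liang ∩ Uma ∩ Tomás: 17:00–17:30, 18:25–18:35.
Windows ≥ 20 min: 17:00–17:30.
Latest start in the last window 17:00–17:30 is 17:30 − 20 min = 17:10.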